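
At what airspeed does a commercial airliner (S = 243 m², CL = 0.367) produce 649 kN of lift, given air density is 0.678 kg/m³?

L = ½ρv²S·CL ⇒ v = √(2L/(ρ·S·CL))
v = √(2 × 6.49×10^5 / (0.678 × 243 × 0.367)) = √21470 = 147 m/s

v = 147 m/s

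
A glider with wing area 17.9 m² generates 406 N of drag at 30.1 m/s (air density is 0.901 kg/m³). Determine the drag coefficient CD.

From D = ½ρv²S·CD, rearranging gives CD = 2D/(ρv²S).
CD = 2 × 406 / (0.901 × 30.1² × 17.9) = 0.0556

CD = 0.0556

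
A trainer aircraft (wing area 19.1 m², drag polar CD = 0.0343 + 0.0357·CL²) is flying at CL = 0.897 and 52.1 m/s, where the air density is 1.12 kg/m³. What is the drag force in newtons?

D = 1830 N

CD = 0.0343 + 0.0357 × 0.897² = 0.06302
D = ½ρv²S·CD = ½ × 1.12 × 52.1² × 19.1 × 0.06302 = 1830 N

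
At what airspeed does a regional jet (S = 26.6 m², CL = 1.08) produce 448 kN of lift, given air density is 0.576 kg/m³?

L = ½ρv²S·CL ⇒ v = √(2L/(ρ·S·CL))
v = √(2 × 4.48×10^5 / (0.576 × 26.6 × 1.08)) = √54150 = 233 m/s

v = 233 m/s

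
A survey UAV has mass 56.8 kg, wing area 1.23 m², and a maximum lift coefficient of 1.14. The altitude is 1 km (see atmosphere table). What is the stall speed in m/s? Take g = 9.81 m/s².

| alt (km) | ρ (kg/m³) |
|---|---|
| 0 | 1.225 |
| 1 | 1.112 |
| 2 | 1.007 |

At 1 km, from the table: ρ = 1.112 kg/m³.
Stall occurs when L = W at CL,max. W = mg = 56.8 × 9.81 = 557.2 N.
V_stall = √(2W/(ρ·S·CL,max)) = √(2 × 557.2 / (1.112 × 1.23 × 1.14))
V_stall = √714.7 = 26.7 m/s

V_stall = 26.7 m/s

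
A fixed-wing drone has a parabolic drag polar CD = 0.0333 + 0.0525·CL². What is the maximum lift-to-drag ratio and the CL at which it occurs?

For CD = CD0 + K·CL², (L/D)max occurs at CL* = √(CD0/K) and equals 1/(2√(K·CD0)).
(L/D)max = 1/(2√(0.0525 × 0.0333)) = 1/(2 × 0.04181) = 12
CL* = √(0.0333/0.0525) = 0.796

(L/D)max = 12, at CL = 0.796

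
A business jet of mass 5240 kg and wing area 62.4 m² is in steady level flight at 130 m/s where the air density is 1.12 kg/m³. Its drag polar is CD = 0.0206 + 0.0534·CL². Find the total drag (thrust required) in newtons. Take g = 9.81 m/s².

D = 12400 N

Level flight ⇒ L = W = m·g = 5240 × 9.81 = 51404 N.
q = ½ρv² = ½ × 1.12 × 130² = 9464 Pa.
Required CL = L/(qS) = 51404/(9464·62.4) = 0.08704.
CD = 0.0206 + 0.0534 × 0.08704² = 0.021.
D = q·S·CD = 9464 × 62.4 × 0.021 = 12400 N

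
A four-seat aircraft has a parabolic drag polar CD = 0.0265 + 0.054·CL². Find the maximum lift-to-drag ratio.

For CD = CD0 + K·CL², (L/D)max occurs at CL* = √(CD0/K) and equals 1/(2√(K·CD0)).
(L/D)max = 1/(2√(0.054 × 0.0265)) = 1/(2 × 0.03783) = 13.2

(L/D)max = 13.2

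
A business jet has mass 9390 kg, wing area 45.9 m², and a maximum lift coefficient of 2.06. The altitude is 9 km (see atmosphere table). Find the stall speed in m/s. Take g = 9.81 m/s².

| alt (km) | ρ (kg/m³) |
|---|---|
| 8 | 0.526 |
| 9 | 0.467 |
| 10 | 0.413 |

V_stall = 64.6 m/s

At 9 km, from the table: ρ = 0.467 kg/m³.
Weight W = mg = 9390 × 9.81 = 92120 N.
V_stall = √(2W/(ρ·S·CL,max)) = √(2 × 92120 / (0.467 × 45.9 × 2.06))
V_stall = √4172 = 64.6 m/s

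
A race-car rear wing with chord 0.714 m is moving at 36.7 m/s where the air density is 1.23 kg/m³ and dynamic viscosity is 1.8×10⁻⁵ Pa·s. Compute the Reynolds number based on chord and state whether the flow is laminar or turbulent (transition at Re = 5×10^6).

Re = ρ·v·c/μ = 1.23 × 36.7 × 0.714 / (1.8×10⁻⁵) = 1.79×10^6
Since 1.79×10^6 < 5×10^6, the flow is laminar.

Re = 1.79×10^6 (laminar)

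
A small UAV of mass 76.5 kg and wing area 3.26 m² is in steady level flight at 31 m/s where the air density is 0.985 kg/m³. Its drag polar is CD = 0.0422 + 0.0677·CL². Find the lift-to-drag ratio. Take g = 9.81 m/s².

Weight W = mg = 76.5 × 9.81 = 750.47 N; in level flight L = W.
q = ½ρv² = ½ × 0.985 × 31² = 473.3 Pa.
CL = 2W/(ρv²S) = 2×750.47/(0.985×31²×3.26) = 0.4864.
CD = 0.0422 + 0.0677 × 0.4864² = 0.05822.
L/D = CL/CD = 0.4864 / 0.05822 = 8.35

L/D = 8.35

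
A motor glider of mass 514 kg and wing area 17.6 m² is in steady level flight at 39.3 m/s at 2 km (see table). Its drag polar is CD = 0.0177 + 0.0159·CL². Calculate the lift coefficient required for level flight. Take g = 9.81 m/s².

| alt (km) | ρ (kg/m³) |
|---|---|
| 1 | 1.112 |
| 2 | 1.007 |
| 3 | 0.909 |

CL = 0.368

At 2 km, from the table: ρ = 1.007 kg/m³.
Level flight ⇒ L = W = m·g = 514 × 9.81 = 5042.3 N.
Dynamic pressure q = 0.5 × 1.007 × 39.3² = 777.7 Pa.
CL = 2W/(ρv²S) = 2×5042.3/(1.007×39.3²×17.6) = 0.3684.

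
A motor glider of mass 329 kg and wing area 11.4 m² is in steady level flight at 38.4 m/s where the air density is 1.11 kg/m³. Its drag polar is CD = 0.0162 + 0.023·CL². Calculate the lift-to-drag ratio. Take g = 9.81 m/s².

L/D = 18.3

Weight W = mg = 329 × 9.81 = 3227.5 N; in level flight L = W.
Dynamic pressure q = 0.5 × 1.11 × 38.4² = 818.4 Pa.
CL = 2W/(ρv²S) = 2×3227.5/(1.11×38.4²×11.4) = 0.3459.
CD = 0.0162 + 0.023 × 0.3459² = 0.01895.
L/D = CL/CD = 0.3459 / 0.01895 = 18.3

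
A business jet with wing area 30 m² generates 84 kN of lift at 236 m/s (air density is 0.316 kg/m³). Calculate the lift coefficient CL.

From L = ½ρv²S·CL, rearranging gives CL = 2L/(ρv²S).
CL = 2 × 84000 / (0.316 × 236² × 30) = 0.318

CL = 0.318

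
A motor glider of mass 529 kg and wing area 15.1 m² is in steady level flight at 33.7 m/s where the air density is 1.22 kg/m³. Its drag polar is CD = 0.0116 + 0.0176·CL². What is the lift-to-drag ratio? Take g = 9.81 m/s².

In steady level flight, lift balances weight: W = mg = 529 × 9.81 = 5189.5 N.
q = ½ρv² = ½ × 1.22 × 33.7² = 692.8 Pa.
Required CL = L/(qS) = 5189.5/(692.8·15.1) = 0.4961.
CD = 0.0116 + 0.0176 × 0.4961² = 0.01593.
L/D = CL/CD = 0.4961 / 0.01593 = 31.1

L/D = 31.1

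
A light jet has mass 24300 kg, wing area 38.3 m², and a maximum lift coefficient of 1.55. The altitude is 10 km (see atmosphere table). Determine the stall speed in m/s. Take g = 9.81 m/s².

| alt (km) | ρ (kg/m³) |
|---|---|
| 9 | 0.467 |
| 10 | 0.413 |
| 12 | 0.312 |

V_stall = 139 m/s

At 10 km, from the table: ρ = 0.413 kg/m³.
At stall, lift equals weight: L = W = m·g = 24300 × 9.81 = 2.384×10^5 N.
From L = ½ρV²S·CL,max = W: V_stall = √(2W/(ρSCL,max)) = √(2·2.384×10^5/(0.413·38.3·1.55))
V_stall = √19450 = 139 m/s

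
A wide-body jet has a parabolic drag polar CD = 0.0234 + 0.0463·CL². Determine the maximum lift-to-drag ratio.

(L/D)max = 15.2

For CD = CD0 + K·CL², (L/D)max occurs at CL* = √(CD0/K) and equals 1/(2√(K·CD0)).
(L/D)max = 1/(2√(0.0463 × 0.0234)) = 1/(2 × 0.03292) = 15.2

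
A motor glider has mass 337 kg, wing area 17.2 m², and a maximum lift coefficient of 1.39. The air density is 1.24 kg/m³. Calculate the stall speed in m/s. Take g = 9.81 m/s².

At stall, lift equals weight: L = W = m·g = 337 × 9.81 = 3306 N.
From L = ½ρV²S·CL,max = W: V_stall = √(2W/(ρSCL,max)) = √(2·3306/(1.24·17.2·1.39))
V_stall = √223 = 14.9 m/s

V_stall = 14.9 m/s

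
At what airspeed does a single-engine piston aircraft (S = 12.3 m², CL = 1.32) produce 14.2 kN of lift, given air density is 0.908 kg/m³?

L = ½ρv²S·CL ⇒ v = √(2L/(ρ·S·CL))
v = √(2 × 14200 / (0.908 × 12.3 × 1.32)) = √1926 = 43.9 m/s

v = 43.9 m/s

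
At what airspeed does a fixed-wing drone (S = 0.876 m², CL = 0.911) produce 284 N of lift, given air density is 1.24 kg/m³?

v = 24 m/s

L = ½ρv²S·CL ⇒ v = √(2L/(ρ·S·CL))
v = √(2 × 284 / (1.24 × 0.876 × 0.911)) = √574 = 24 m/s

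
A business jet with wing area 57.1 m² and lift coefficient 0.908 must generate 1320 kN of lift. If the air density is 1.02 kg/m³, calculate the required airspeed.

L = ½ρv²S·CL ⇒ v = √(2L/(ρ·S·CL))
v = √(2 × 1.32×10^6 / (1.02 × 57.1 × 0.908)) = √49920 = 223 m/s

v = 223 m/s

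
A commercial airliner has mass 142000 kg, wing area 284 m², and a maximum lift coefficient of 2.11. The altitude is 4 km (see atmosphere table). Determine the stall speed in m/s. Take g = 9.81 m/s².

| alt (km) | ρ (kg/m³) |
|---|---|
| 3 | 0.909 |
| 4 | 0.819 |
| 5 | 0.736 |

V_stall = 75.3 m/s

At 4 km, from the table: ρ = 0.819 kg/m³.
Weight W = mg = 142000 × 9.81 = 1.393×10^6 N.
From L = ½ρV²S·CL,max = W: V_stall = √(2W/(ρSCL,max)) = √(2·1.393×10^6/(0.819·284·2.11))
V_stall = √5677 = 75.3 m/s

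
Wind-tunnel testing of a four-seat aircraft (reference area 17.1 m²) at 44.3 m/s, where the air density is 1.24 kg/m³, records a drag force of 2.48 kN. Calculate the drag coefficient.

From D = ½ρv²S·CD, rearranging gives CD = 2D/(ρv²S).
CD = 2 × 2480 / (1.24 × 44.3² × 17.1) = 0.119

CD = 0.119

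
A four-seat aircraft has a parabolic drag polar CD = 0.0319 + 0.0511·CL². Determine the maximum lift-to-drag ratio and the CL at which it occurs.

For CD = CD0 + K·CL², (L/D)max occurs at CL* = √(CD0/K) and equals 1/(2√(K·CD0)).
(L/D)max = 1/(2√(0.0511 × 0.0319)) = 1/(2 × 0.04037) = 12.4
CL* = √(0.0319/0.0511) = 0.79

(L/D)max = 12.4, at CL = 0.79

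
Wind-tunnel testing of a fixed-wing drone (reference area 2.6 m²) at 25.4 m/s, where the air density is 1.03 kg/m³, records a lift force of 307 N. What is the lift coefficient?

From L = ½ρv²S·CL, rearranging gives CL = 2L/(ρv²S).
CL = 2 × 307 / (1.03 × 25.4² × 2.6) = 0.355

CL = 0.355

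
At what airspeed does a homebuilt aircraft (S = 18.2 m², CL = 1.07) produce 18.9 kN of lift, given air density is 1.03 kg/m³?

v = 43.4 m/s

L = ½ρv²S·CL ⇒ v = √(2L/(ρ·S·CL))
v = √(2 × 18900 / (1.03 × 18.2 × 1.07)) = √1885 = 43.4 m/s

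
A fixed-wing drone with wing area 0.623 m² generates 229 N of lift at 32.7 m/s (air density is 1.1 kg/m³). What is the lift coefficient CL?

CL = 0.625

From L = ½ρv²S·CL, rearranging gives CL = 2L/(ρv²S).
CL = 2 × 229 / (1.1 × 32.7² × 0.623) = 0.625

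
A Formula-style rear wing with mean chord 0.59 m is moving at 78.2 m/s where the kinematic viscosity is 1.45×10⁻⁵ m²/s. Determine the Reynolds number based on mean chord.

Re = 3.18×10^6

Re = v·c/ν = 78.2 × 0.59 / (1.45×10⁻⁵) = 3.18×10^6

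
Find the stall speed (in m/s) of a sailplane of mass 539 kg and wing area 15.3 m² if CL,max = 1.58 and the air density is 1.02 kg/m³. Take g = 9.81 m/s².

Weight W = mg = 539 × 9.81 = 5288 N.
V_stall = √(2W/(ρ·S·CL,max)) = √(2 × 5288 / (1.02 × 15.3 × 1.58))
V_stall = √428.9 = 20.7 m/s

V_stall = 20.7 m/s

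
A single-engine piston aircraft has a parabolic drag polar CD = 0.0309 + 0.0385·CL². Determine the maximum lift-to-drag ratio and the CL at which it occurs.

For CD = CD0 + K·CL², (L/D)max occurs at CL* = √(CD0/K) and equals 1/(2√(K·CD0)).
(L/D)max = 1/(2√(0.0385 × 0.0309)) = 1/(2 × 0.03449) = 14.5
CL* = √(0.0309/0.0385) = 0.896

(L/D)max = 14.5, at CL = 0.896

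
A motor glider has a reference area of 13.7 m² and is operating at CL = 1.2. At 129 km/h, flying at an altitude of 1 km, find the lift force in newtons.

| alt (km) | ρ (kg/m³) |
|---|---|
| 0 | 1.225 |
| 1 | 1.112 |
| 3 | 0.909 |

L = 11700 N

At 1 km, from the table: ρ = 1.112 kg/m³.
Convert speed: v = 129 km/h ÷ 3.6 = 35.83 m/s.
L = ½ρv²S·CL = ½ × 1.112 × 35.83² × 13.7 × 1.2 = 11700 N ≈ 11.7 kN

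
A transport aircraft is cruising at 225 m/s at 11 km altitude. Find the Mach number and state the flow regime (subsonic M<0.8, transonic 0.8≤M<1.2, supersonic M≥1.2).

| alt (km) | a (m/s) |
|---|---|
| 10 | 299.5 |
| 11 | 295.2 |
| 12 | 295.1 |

M = 0.762 (subsonic)

At 11 km, from the table: a = 295.2 m/s.
M = v/a = 225 / 295.2 = 0.762
M = 0.762 → subsonic.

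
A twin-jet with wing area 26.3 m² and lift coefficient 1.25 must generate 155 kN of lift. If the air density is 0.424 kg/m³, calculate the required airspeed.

v = 149 m/s

L = ½ρv²S·CL ⇒ v = √(2L/(ρ·S·CL))
v = √(2 × 1.55×10^5 / (0.424 × 26.3 × 1.25)) = √22240 = 149 m/s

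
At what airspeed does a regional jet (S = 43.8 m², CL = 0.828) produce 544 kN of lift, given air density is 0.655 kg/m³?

L = ½ρv²S·CL ⇒ v = √(2L/(ρ·S·CL))
v = √(2 × 5.44×10^5 / (0.655 × 43.8 × 0.828)) = √45800 = 214 m/s

v = 214 m/s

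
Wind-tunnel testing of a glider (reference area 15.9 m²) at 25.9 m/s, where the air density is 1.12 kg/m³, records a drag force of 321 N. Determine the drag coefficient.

CD = 0.0537

From D = ½ρv²S·CD, rearranging gives CD = 2D/(ρv²S).
CD = 2 × 321 / (1.12 × 25.9² × 15.9) = 0.0537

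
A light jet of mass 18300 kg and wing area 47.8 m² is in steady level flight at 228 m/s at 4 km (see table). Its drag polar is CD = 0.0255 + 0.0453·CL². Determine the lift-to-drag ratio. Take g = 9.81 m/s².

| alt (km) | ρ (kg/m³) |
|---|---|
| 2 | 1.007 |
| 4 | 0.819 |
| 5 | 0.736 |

At 4 km, from the table: ρ = 0.819 kg/m³.
Weight W = mg = 18300 × 9.81 = 1.7952×10^5 N; in level flight L = W.
q = ½ρv² = ½ × 0.819 × 228² = 21290 Pa.
CL = W/(q·S) = 1.7952×10^5 / (21290 × 47.8) = 0.1764.
CD = 0.0255 + 0.0453 × 0.1764² = 0.02691.
L/D = CL/CD = 0.1764 / 0.02691 = 6.56

L/D = 6.56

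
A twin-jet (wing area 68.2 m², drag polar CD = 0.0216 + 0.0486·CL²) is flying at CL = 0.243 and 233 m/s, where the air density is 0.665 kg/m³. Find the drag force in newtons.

CD = 0.0216 + 0.0486 × 0.243² = 0.02447
D = ½ρv²S·CD = ½ × 0.665 × 233² × 68.2 × 0.02447 = 30100 N

D = 30100 N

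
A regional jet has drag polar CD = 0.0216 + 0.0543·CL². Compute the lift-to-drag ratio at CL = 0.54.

CD = 0.0216 + 0.0543 × 0.54² = 0.03743
L/D = CL/CD = 0.54 / 0.03743 = 14.4

L/D = 14.4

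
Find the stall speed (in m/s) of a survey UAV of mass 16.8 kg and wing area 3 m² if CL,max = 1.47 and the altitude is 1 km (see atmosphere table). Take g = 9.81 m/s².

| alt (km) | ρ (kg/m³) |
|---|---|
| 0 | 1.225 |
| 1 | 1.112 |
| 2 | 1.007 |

V_stall = 8.2 m/s

At 1 km, from the table: ρ = 1.112 kg/m³.
Weight W = mg = 16.8 × 9.81 = 164.8 N.
V_stall = √(2W/(ρ·S·CL,max)) = √(2 × 164.8 / (1.112 × 3 × 1.47))
V_stall = √67.21 = 8.2 m/s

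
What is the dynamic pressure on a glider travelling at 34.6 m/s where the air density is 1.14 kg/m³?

q = ½ρv² = ½ × 1.14 × 34.6² = 682 Pa

q = 682 Pa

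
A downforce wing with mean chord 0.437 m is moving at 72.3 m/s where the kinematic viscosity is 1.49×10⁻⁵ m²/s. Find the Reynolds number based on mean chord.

Re = v·c/ν = 72.3 × 0.437 / (1.49×10⁻⁵) = 2.12×10^6

Re = 2.12×10^6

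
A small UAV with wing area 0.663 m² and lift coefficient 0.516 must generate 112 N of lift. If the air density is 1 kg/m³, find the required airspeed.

v = 25.6 m/s

L = ½ρv²S·CL ⇒ v = √(2L/(ρ·S·CL))
v = √(2 × 112 / (1 × 0.663 × 0.516)) = √654.8 = 25.6 m/s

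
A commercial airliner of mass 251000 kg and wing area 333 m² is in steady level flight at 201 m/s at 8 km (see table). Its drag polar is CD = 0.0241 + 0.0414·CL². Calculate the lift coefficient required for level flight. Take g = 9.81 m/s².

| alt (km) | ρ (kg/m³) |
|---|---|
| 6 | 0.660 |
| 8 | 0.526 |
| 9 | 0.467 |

CL = 0.696

At 8 km, from the table: ρ = 0.526 kg/m³.
Level flight ⇒ L = W = m·g = 251000 × 9.81 = 2.4623×10^6 N.
Dynamic pressure q = 0.5 × 0.526 × 201² = 10630 Pa.
CL = 2W/(ρv²S) = 2×2.4623×10^6/(0.526×201²×333) = 0.6959.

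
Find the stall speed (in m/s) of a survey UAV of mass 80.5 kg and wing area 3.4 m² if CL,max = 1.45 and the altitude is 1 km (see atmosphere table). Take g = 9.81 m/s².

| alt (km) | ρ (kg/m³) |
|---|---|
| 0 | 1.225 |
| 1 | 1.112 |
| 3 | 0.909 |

V_stall = 17 m/s

At 1 km, from the table: ρ = 1.112 kg/m³.
Stall occurs when L = W at CL,max. W = mg = 80.5 × 9.81 = 789.7 N.
From L = ½ρV²S·CL,max = W: V_stall = √(2W/(ρSCL,max)) = √(2·789.7/(1.112·3.4·1.45))
V_stall = √288.1 = 17 m/s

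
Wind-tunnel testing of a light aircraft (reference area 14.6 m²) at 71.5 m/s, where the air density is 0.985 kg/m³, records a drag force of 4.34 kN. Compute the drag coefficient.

From D = ½ρv²S·CD, rearranging gives CD = 2D/(ρv²S).
CD = 2 × 4340 / (0.985 × 71.5² × 14.6) = 0.118

CD = 0.118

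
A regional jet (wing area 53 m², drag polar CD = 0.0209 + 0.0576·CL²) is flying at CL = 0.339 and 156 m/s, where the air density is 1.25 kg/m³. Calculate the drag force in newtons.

CD = 0.0209 + 0.0576 × 0.339² = 0.02752
D = ½ρv²S·CD = ½ × 1.25 × 156² × 53 × 0.02752 = 22200 N

D = 22200 N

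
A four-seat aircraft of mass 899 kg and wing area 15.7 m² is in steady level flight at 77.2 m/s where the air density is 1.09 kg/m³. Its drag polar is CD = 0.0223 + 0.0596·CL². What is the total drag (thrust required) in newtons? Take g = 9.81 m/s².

D = 1230 N

In steady level flight, lift balances weight: W = mg = 899 × 9.81 = 8819.2 N.
Dynamic pressure q = 0.5 × 1.09 × 77.2² = 3248 Pa.
CL = W/(q·S) = 8819.2 / (3248 × 15.7) = 0.1729.
CD = 0.0223 + 0.0596 × 0.1729² = 0.02408.
D = q·S·CD = 3248 × 15.7 × 0.02408 = 1228 N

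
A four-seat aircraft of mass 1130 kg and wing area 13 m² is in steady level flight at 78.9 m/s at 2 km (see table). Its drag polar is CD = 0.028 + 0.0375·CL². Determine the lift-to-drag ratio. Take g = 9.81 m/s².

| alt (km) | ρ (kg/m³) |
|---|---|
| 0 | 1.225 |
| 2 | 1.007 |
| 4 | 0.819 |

L/D = 8.84

At 2 km, from the table: ρ = 1.007 kg/m³.
Weight W = mg = 1130 × 9.81 = 11085 N; in level flight L = W.
q = ½ρv² = ½ × 1.007 × 78.9² = 3134 Pa.
CL = 2W/(ρv²S) = 2×11085/(1.007×78.9²×13) = 0.2721.
CD = 0.028 + 0.0375 × 0.2721² = 0.03078.
L/D = CL/CD = 0.2721 / 0.03078 = 8.84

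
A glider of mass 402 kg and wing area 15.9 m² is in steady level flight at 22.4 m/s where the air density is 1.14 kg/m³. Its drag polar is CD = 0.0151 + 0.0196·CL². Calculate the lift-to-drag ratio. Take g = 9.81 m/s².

L/D = 29.1

Level flight ⇒ L = W = m·g = 402 × 9.81 = 3943.6 N.
Dynamic pressure q = 0.5 × 1.14 × 22.4² = 286 Pa.
CL = W/(q·S) = 3943.6 / (286 × 15.9) = 0.8672.
CD = 0.0151 + 0.0196 × 0.8672² = 0.02984.
L/D = CL/CD = 0.8672 / 0.02984 = 29.1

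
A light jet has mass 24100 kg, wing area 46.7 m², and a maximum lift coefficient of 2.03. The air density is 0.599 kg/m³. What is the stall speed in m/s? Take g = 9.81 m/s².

V_stall = 91.3 m/s

Weight W = mg = 24100 × 9.81 = 2.364×10^5 N.
V_stall = √(2W/(ρ·S·CL,max)) = √(2 × 2.364×10^5 / (0.599 × 46.7 × 2.03))
V_stall = √8327 = 91.3 m/s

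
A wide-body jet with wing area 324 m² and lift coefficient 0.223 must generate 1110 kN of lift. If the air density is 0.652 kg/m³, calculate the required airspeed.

v = 217 m/s

L = ½ρv²S·CL ⇒ v = √(2L/(ρ·S·CL))
v = √(2 × 1.11×10^6 / (0.652 × 324 × 0.223)) = √47130 = 217 m/s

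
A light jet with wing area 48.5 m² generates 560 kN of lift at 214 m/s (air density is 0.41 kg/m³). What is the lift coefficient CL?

From L = ½ρv²S·CL, rearranging gives CL = 2L/(ρv²S).
CL = 2 × 5.6×10^5 / (0.41 × 214² × 48.5) = 1.23

CL = 1.23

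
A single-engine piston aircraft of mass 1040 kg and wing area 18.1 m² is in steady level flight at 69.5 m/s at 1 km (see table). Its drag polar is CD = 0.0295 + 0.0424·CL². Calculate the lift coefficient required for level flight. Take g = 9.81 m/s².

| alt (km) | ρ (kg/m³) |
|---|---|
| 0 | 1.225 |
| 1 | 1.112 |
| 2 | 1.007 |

CL = 0.21

At 1 km, from the table: ρ = 1.112 kg/m³.
In steady level flight, lift balances weight: W = mg = 1040 × 9.81 = 10202 N.
Dynamic pressure q = 0.5 × 1.112 × 69.5² = 2686 Pa.
CL = 2W/(ρv²S) = 2×10202/(1.112×69.5²×18.1) = 0.2099.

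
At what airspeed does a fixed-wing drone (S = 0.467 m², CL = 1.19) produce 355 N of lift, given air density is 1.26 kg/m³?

v = 31.8 m/s

L = ½ρv²S·CL ⇒ v = √(2L/(ρ·S·CL))
v = √(2 × 355 / (1.26 × 0.467 × 1.19)) = √1014 = 31.8 m/s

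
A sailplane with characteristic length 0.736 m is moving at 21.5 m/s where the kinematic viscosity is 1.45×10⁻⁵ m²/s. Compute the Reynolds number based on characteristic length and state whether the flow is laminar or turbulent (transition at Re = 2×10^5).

Re = v·c/ν = 21.5 × 0.736 / (1.45×10⁻⁵) = 1.09×10^6
Since 1.09×10^6 > 2×10^5, the flow is turbulent.

Re = 1.09×10^6 (turbulent)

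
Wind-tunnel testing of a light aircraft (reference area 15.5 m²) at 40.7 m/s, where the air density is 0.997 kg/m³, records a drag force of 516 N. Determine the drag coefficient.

CD = 0.0403

From D = ½ρv²S·CD, rearranging gives CD = 2D/(ρv²S).
CD = 2 × 516 / (0.997 × 40.7² × 15.5) = 0.0403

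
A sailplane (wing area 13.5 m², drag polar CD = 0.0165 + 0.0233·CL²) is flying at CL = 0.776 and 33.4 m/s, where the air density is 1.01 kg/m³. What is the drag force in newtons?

D = 232 N

CD = 0.0165 + 0.0233 × 0.776² = 0.03053
D = ½ρv²S·CD = ½ × 1.01 × 33.4² × 13.5 × 0.03053 = 232 N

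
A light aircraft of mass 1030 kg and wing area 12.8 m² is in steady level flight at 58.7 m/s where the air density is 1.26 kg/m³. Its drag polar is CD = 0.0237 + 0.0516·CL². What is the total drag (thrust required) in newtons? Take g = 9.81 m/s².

Weight W = mg = 1030 × 9.81 = 10104 N; in level flight L = W.
q = ½ρv² = ½ × 1.26 × 58.7² = 2171 Pa.
CL = W/(q·S) = 10104 / (2171 × 12.8) = 0.3636.
CD = 0.0237 + 0.0516 × 0.3636² = 0.03052.
D = q·S·CD = 2171 × 12.8 × 0.03052 = 848.1 N

D = 848 N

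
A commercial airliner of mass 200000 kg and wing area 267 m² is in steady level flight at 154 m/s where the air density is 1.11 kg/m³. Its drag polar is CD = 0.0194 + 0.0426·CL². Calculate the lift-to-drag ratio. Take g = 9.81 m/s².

L/D = 17.1

Weight W = mg = 200000 × 9.81 = 1.962×10^6 N; in level flight L = W.
Dynamic pressure q = 0.5 × 1.11 × 154² = 13160 Pa.
CL = 2W/(ρv²S) = 2×1.962×10^6/(1.11×154²×267) = 0.5583.
CD = 0.0194 + 0.0426 × 0.5583² = 0.03268.
L/D = CL/CD = 0.5583 / 0.03268 = 17.1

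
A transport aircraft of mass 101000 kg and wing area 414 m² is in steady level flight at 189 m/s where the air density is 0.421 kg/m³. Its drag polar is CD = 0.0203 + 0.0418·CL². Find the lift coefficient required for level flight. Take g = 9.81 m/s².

Weight W = mg = 101000 × 9.81 = 9.9081×10^5 N; in level flight L = W.
Dynamic pressure q = 0.5 × 0.421 × 189² = 7519 Pa.
Required CL = L/(qS) = 9.9081×10^5/(7519·414) = 0.3183.

CL = 0.318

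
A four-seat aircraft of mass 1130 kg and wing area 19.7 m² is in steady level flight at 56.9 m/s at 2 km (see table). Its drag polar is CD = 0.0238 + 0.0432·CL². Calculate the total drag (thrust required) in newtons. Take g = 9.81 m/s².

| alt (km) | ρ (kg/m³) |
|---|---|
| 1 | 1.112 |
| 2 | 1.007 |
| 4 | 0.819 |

At 2 km, from the table: ρ = 1.007 kg/m³.
In steady level flight, lift balances weight: W = mg = 1130 × 9.81 = 11085 N.
q = ½ρv² = ½ × 1.007 × 56.9² = 1630 Pa.
CL = 2W/(ρv²S) = 2×11085/(1.007×56.9²×19.7) = 0.3452.
CD = 0.0238 + 0.0432 × 0.3452² = 0.02895.
D = q·S·CD = 1630 × 19.7 × 0.02895 = 929.6 N

D = 930 N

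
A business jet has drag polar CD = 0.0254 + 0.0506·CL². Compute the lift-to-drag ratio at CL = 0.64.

CD = 0.0254 + 0.0506 × 0.64² = 0.04613
L/D = CL/CD = 0.64 / 0.04613 = 13.9

L/D = 13.9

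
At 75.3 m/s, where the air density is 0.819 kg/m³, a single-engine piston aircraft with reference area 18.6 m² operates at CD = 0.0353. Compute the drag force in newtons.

D = 1520 N

Dynamic pressure q = ½ρv² = ½ × 0.819 × 75.3² = 2322 Pa.
D = q·S·CD = 2322 × 18.6 × 0.0353 = 1520 N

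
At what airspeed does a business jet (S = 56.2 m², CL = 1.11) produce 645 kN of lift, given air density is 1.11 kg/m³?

v = 136 m/s

L = ½ρv²S·CL ⇒ v = √(2L/(ρ·S·CL))
v = √(2 × 6.45×10^5 / (1.11 × 56.2 × 1.11)) = √18630 = 136 m/s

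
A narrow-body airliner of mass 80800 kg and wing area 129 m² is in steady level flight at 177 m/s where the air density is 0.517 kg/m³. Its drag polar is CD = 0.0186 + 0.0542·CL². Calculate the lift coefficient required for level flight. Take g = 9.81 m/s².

CL = 0.759

Weight W = mg = 80800 × 9.81 = 7.9265×10^5 N; in level flight L = W.
q = ½ρv² = ½ × 0.517 × 177² = 8099 Pa.
Required CL = L/(qS) = 7.9265×10^5/(8099·129) = 0.7587.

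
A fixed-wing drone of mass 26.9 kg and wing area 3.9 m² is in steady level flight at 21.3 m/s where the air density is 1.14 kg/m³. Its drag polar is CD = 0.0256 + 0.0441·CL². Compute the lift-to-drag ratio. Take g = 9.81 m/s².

In steady level flight, lift balances weight: W = mg = 26.9 × 9.81 = 263.89 N.
q = ½ρv² = ½ × 1.14 × 21.3² = 258.6 Pa.
Required CL = L/(qS) = 263.89/(258.6·3.9) = 0.2617.
CD = 0.0256 + 0.0441 × 0.2617² = 0.02862.
L/D = CL/CD = 0.2617 / 0.02862 = 9.14

L/D = 9.14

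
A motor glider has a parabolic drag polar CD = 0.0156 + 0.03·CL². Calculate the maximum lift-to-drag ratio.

(L/D)max = 23.1

For CD = CD0 + K·CL², (L/D)max occurs at CL* = √(CD0/K) and equals 1/(2√(K·CD0)).
(L/D)max = 1/(2√(0.03 × 0.0156)) = 1/(2 × 0.02163) = 23.1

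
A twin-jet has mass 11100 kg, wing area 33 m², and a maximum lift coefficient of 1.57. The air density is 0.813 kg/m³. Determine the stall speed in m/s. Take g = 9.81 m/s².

Stall occurs when L = W at CL,max. W = mg = 11100 × 9.81 = 1.089×10^5 N.
V_stall = √(2W/(ρ·S·CL,max)) = √(2 × 1.089×10^5 / (0.813 × 33 × 1.57))
V_stall = √5170 = 71.9 m/s

V_stall = 71.9 m/s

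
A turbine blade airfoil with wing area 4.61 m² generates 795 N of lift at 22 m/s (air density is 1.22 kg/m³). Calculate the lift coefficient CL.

From L = ½ρv²S·CL, rearranging gives CL = 2L/(ρv²S).
CL = 2 × 795 / (1.22 × 22² × 4.61) = 0.584

CL = 0.584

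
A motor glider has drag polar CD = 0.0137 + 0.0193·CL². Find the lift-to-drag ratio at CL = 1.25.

CD = 0.0137 + 0.0193 × 1.25² = 0.04386
L/D = CL/CD = 1.25 / 0.04386 = 28.5

L/D = 28.5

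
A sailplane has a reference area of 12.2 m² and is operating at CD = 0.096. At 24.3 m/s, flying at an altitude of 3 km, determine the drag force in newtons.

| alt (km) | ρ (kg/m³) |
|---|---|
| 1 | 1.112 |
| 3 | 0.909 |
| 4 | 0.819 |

At 3 km, from the table: ρ = 0.909 kg/m³.
Dynamic pressure q = ½ρv² = ½ × 0.909 × 24.3² = 268.4 Pa.
D = q·S·CD = 268.4 × 12.2 × 0.096 = 314 N

D = 314 N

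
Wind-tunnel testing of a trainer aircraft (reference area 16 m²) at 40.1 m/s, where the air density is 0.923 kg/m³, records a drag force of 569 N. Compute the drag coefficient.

From D = ½ρv²S·CD, rearranging gives CD = 2D/(ρv²S).
CD = 2 × 569 / (0.923 × 40.1² × 16) = 0.0479

CD = 0.0479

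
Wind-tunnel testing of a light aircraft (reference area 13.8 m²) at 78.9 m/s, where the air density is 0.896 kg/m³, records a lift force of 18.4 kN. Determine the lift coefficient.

CL = 0.478

From L = ½ρv²S·CL, rearranging gives CL = 2L/(ρv²S).
CL = 2 × 18400 / (0.896 × 78.9² × 13.8) = 0.478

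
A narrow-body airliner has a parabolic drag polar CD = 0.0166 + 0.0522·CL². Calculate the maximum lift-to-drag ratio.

(L/D)max = 17

For CD = CD0 + K·CL², (L/D)max occurs at CL* = √(CD0/K) and equals 1/(2√(K·CD0)).
(L/D)max = 1/(2√(0.0522 × 0.0166)) = 1/(2 × 0.02944) = 17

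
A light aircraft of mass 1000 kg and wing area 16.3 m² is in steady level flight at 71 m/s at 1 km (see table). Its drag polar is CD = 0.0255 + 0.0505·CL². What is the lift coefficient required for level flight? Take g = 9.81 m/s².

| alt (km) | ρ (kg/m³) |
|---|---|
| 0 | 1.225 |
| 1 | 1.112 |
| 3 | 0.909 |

At 1 km, from the table: ρ = 1.112 kg/m³.
In steady level flight, lift balances weight: W = mg = 1000 × 9.81 = 9810 N.
q = ½ρv² = ½ × 1.112 × 71² = 2803 Pa.
Required CL = L/(qS) = 9810/(2803·16.3) = 0.2147.

CL = 0.215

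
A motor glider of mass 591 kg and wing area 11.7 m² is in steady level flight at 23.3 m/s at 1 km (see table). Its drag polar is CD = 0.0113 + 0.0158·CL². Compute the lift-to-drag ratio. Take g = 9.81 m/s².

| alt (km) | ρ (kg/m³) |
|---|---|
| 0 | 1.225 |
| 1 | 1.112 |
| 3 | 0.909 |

L/D = 30.5

At 1 km, from the table: ρ = 1.112 kg/m³.
Level flight ⇒ L = W = m·g = 591 × 9.81 = 5797.7 N.
q = ½ρv² = ½ × 1.112 × 23.3² = 301.8 Pa.
CL = W/(q·S) = 5797.7 / (301.8 × 11.7) = 1.642.
CD = 0.0113 + 0.0158 × 1.642² = 0.05388.
L/D = CL/CD = 1.642 / 0.05388 = 30.5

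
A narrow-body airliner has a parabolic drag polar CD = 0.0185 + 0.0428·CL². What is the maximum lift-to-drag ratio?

For CD = CD0 + K·CL², (L/D)max occurs at CL* = √(CD0/K) and equals 1/(2√(K·CD0)).
(L/D)max = 1/(2√(0.0428 × 0.0185)) = 1/(2 × 0.02814) = 17.8

(L/D)max = 17.8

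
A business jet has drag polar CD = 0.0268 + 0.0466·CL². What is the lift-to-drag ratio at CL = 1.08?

L/D = 13.3

CD = 0.0268 + 0.0466 × 1.08² = 0.08115
L/D = CL/CD = 1.08 / 0.08115 = 13.3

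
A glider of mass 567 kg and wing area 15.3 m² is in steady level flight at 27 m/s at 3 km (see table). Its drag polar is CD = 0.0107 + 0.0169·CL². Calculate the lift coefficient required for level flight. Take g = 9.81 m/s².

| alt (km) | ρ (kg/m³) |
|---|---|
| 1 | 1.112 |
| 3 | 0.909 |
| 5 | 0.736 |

CL = 1.1

At 3 km, from the table: ρ = 0.909 kg/m³.
Level flight ⇒ L = W = m·g = 567 × 9.81 = 5562.3 N.
q = ½ρv² = ½ × 0.909 × 27² = 331.3 Pa.
CL = W/(q·S) = 5562.3 / (331.3 × 15.3) = 1.097.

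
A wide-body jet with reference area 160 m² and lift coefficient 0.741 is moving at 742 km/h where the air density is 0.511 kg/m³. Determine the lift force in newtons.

L = 1.29×10^6 N

Convert speed: v = 742 km/h ÷ 3.6 = 206.1 m/s.
L = ½ρv²S·CL = ½ × 0.511 × 206.1² × 160 × 0.741 = 1.29×10^6 N ≈ 1290 kN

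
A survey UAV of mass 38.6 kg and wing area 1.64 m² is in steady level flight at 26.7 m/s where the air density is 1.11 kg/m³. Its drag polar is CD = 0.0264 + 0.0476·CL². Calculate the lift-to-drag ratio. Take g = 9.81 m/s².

Level flight ⇒ L = W = m·g = 38.6 × 9.81 = 378.67 N.
Dynamic pressure q = 0.5 × 1.11 × 26.7² = 395.7 Pa.
CL = W/(q·S) = 378.67 / (395.7 × 1.64) = 0.5836.
CD = 0.0264 + 0.0476 × 0.5836² = 0.04261.
L/D = CL/CD = 0.5836 / 0.04261 = 13.7

L/D = 13.7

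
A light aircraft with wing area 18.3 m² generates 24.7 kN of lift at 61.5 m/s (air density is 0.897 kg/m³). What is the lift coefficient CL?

From L = ½ρv²S·CL, rearranging gives CL = 2L/(ρv²S).
CL = 2 × 24700 / (0.897 × 61.5² × 18.3) = 0.796

CL = 0.796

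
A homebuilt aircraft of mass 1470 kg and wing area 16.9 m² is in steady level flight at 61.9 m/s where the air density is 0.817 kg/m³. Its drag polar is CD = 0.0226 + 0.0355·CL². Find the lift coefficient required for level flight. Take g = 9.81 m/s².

CL = 0.545

Weight W = mg = 1470 × 9.81 = 14421 N; in level flight L = W.
Dynamic pressure q = 0.5 × 0.817 × 61.9² = 1565 Pa.
Required CL = L/(qS) = 14421/(1565·16.9) = 0.5452.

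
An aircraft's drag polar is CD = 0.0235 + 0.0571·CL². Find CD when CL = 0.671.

CD = 0.0235 + 0.0571 × 0.671² = 0.0235 + 0.02571 = 0.0492

CD = 0.0492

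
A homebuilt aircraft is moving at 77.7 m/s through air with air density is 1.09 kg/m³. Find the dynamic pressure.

q = 3290 Pa

q = ½ρv² = ½ × 1.09 × 77.7² = 3290 Pa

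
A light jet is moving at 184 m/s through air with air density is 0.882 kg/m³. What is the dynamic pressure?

q = 14900 Pa

q = ½ρv² = ½ × 0.882 × 184² = 14900 Pa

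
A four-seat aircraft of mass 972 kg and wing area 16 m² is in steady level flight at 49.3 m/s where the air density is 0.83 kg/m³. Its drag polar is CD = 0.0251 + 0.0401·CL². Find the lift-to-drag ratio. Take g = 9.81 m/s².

Level flight ⇒ L = W = m·g = 972 × 9.81 = 9535.3 N.
Dynamic pressure q = 0.5 × 0.83 × 49.3² = 1009 Pa.
CL = W/(q·S) = 9535.3 / (1009 × 16) = 0.5908.
CD = 0.0251 + 0.0401 × 0.5908² = 0.0391.
L/D = CL/CD = 0.5908 / 0.0391 = 15.1

L/D = 15.1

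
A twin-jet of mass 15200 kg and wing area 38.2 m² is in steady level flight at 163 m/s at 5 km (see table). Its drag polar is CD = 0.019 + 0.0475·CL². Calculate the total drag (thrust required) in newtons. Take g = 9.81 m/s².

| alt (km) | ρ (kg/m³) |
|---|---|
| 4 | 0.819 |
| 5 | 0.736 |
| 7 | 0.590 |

D = 9920 N

At 5 km, from the table: ρ = 0.736 kg/m³.
Weight W = mg = 15200 × 9.81 = 1.4911×10^5 N; in level flight L = W.
q = ½ρv² = ½ × 0.736 × 163² = 9777 Pa.
CL = 2W/(ρv²S) = 2×1.4911×10^5/(0.736×163²×38.2) = 0.3992.
CD = 0.019 + 0.0475 × 0.3992² = 0.02657.
D = q·S·CD = 9777 × 38.2 × 0.02657 = 9924 N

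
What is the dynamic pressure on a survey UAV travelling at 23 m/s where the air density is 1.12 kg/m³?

q = ½ρv² = ½ × 1.12 × 23² = 296 Pa

q = 296 Pa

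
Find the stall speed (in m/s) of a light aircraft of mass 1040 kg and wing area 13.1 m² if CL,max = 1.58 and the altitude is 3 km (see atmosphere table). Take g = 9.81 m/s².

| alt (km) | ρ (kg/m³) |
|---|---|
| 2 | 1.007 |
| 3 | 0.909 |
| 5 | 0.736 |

V_stall = 32.9 m/s

At 3 km, from the table: ρ = 0.909 kg/m³.
Weight W = mg = 1040 × 9.81 = 10200 N.
V_stall = √(2W/(ρ·S·CL,max)) = √(2 × 10200 / (0.909 × 13.1 × 1.58))
V_stall = √1085 = 32.9 m/s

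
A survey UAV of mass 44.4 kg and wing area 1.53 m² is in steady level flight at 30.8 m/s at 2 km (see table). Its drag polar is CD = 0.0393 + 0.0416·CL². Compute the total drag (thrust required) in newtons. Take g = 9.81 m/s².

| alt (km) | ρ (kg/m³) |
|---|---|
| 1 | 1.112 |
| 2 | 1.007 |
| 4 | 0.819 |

D = 39.5 N

At 2 km, from the table: ρ = 1.007 kg/m³.
Weight W = mg = 44.4 × 9.81 = 435.56 N; in level flight L = W.
q = ½ρv² = ½ × 1.007 × 30.8² = 477.6 Pa.
CL = W/(q·S) = 435.56 / (477.6 × 1.53) = 0.596.
CD = 0.0393 + 0.0416 × 0.596² = 0.05408.
D = q·S·CD = 477.6 × 1.53 × 0.05408 = 39.52 N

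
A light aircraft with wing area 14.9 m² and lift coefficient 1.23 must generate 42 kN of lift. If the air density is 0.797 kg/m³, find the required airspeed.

L = ½ρv²S·CL ⇒ v = √(2L/(ρ·S·CL))
v = √(2 × 42000 / (0.797 × 14.9 × 1.23)) = √5751 = 75.8 m/s

v = 75.8 m/s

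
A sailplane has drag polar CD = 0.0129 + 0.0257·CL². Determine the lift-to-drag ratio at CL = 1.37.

L/D = 22.4

CD = 0.0129 + 0.0257 × 1.37² = 0.06114
L/D = CL/CD = 1.37 / 0.06114 = 22.4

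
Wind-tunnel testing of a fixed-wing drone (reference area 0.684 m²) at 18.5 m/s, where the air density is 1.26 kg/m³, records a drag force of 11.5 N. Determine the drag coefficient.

CD = 0.078

From D = ½ρv²S·CD, rearranging gives CD = 2D/(ρv²S).
CD = 2 × 11.5 / (1.26 × 18.5² × 0.684) = 0.078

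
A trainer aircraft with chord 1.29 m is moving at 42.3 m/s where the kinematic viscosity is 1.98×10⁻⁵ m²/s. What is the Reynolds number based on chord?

Re = 2.76×10^6

Re = v·c/ν = 42.3 × 1.29 / (1.98×10⁻⁵) = 2.76×10^6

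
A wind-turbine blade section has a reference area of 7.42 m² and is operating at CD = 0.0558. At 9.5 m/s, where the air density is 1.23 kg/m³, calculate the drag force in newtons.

Dynamic pressure q = ½ρv² = ½ × 1.23 × 9.5² = 55.5 Pa.
D = q·S·CD = 55.5 × 7.42 × 0.0558 = 23 N

D = 23 N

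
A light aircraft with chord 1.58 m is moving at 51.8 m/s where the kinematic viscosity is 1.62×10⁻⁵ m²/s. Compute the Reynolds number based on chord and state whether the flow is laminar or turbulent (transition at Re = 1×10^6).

Re = 5.05×10^6 (turbulent)

Re = v·c/ν = 51.8 × 1.58 / (1.62×10⁻⁵) = 5.05×10^6
Since 5.05×10^6 > 1×10^6, the flow is turbulent.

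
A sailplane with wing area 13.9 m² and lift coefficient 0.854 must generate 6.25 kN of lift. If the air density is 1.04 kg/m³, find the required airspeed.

L = ½ρv²S·CL ⇒ v = √(2L/(ρ·S·CL))
v = √(2 × 6250 / (1.04 × 13.9 × 0.854)) = √1013 = 31.8 m/s

v = 31.8 m/s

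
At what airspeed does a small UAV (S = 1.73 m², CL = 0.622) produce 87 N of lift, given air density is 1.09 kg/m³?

v = 12.2 m/s

L = ½ρv²S·CL ⇒ v = √(2L/(ρ·S·CL))
v = √(2 × 87 / (1.09 × 1.73 × 0.622)) = √148.3 = 12.2 m/s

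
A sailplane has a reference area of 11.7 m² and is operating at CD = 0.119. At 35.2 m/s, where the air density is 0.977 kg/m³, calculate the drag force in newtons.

D = 843 N

Dynamic pressure q = ½ρv² = ½ × 0.977 × 35.2² = 605.3 Pa.
D = q·S·CD = 605.3 × 11.7 × 0.119 = 843 N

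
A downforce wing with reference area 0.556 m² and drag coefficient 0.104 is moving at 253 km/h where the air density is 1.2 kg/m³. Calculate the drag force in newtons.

D = 171 N

Convert speed: v = 253 km/h ÷ 3.6 = 70.28 m/s.
Dynamic pressure q = ½ρv² = ½ × 1.2 × 70.28² = 2963 Pa.
D = q·S·CD = 2963 × 0.556 × 0.104 = 171 N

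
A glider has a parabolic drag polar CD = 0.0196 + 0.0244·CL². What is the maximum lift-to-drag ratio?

For CD = CD0 + K·CL², (L/D)max occurs at CL* = √(CD0/K) and equals 1/(2√(K·CD0)).
(L/D)max = 1/(2√(0.0244 × 0.0196)) = 1/(2 × 0.02187) = 22.9

(L/D)max = 22.9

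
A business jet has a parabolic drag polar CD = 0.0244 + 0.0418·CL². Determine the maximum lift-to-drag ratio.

For CD = CD0 + K·CL², (L/D)max occurs at CL* = √(CD0/K) and equals 1/(2√(K·CD0)).
(L/D)max = 1/(2√(0.0418 × 0.0244)) = 1/(2 × 0.03194) = 15.7

(L/D)max = 15.7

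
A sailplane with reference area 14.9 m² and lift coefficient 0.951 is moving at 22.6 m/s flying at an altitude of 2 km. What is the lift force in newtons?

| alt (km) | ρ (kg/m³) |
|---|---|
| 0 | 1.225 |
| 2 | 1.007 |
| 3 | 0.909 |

At 2 km, from the table: ρ = 1.007 kg/m³.
L = ½ρv²S·CL = ½ × 1.007 × 22.6² × 14.9 × 0.951 = 3640 N

L = 3640 N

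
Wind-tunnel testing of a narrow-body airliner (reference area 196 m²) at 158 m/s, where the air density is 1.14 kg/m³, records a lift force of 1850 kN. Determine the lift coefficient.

CL = 0.663

From L = ½ρv²S·CL, rearranging gives CL = 2L/(ρv²S).
CL = 2 × 1.85×10^6 / (1.14 × 158² × 196) = 0.663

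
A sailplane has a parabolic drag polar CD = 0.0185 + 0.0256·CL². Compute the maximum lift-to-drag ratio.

For CD = CD0 + K·CL², (L/D)max occurs at CL* = √(CD0/K) and equals 1/(2√(K·CD0)).
(L/D)max = 1/(2√(0.0256 × 0.0185)) = 1/(2 × 0.02176) = 23

(L/D)max = 23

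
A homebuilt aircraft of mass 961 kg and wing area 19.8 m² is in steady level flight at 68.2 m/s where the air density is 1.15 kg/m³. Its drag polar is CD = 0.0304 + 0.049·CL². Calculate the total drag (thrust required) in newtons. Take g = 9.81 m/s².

In steady level flight, lift balances weight: W = mg = 961 × 9.81 = 9427.4 N.
Dynamic pressure q = 0.5 × 1.15 × 68.2² = 2674 Pa.
CL = W/(q·S) = 9427.4 / (2674 × 19.8) = 0.178.
CD = 0.0304 + 0.049 × 0.178² = 0.03195.
D = q·S·CD = 2674 × 19.8 × 0.03195 = 1692 N

D = 1690 N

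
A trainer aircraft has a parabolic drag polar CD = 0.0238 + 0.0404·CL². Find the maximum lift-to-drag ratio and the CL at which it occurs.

For CD = CD0 + K·CL², (L/D)max occurs at CL* = √(CD0/K) and equals 1/(2√(K·CD0)).
(L/D)max = 1/(2√(0.0404 × 0.0238)) = 1/(2 × 0.03101) = 16.1
CL* = √(0.0238/0.0404) = 0.768

(L/D)max = 16.1, at CL = 0.768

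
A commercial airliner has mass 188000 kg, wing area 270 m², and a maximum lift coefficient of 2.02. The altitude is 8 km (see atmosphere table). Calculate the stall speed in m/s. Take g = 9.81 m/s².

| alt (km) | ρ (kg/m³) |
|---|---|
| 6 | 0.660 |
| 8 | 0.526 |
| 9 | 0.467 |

V_stall = 113 m/s

At 8 km, from the table: ρ = 0.526 kg/m³.
At stall, lift equals weight: L = W = m·g = 188000 × 9.81 = 1.844×10^6 N.
From L = ½ρV²S·CL,max = W: V_stall = √(2W/(ρSCL,max)) = √(2·1.844×10^6/(0.526·270·2.02))
V_stall = √12860 = 113 m/s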